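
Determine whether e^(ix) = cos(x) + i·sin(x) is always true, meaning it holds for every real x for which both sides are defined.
Claim: e^(ix) = cos(x) + i·sin(x).
Reasoning: Euler's formula. Expand e^(ix) = Σ (ix)^k / k!. Since i² = -1, the even-k terms are Σ (-1)^m x^(2m)/(2m)! = cos(x) and the odd-k terms are i · Σ (-1)^m x^(2m+1)/(2m+1)! = i·sin(x).
So the two sides agree for every real x for which both sides are defined.

Conclusion: Yes, this is an identity.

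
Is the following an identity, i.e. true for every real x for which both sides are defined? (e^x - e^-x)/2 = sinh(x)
Claim: (e^x - e^-x)/2 = sinh(x).
Reasoning: This is exactly the definition of the hyperbolic sine: sinh(x) := (e^x - e^-x)/2.
So the two sides agree for every real x for which both sides are defined.

Conclusion: Yes, this is an identity.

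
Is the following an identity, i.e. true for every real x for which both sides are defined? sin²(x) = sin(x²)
Claim: sin²(x) = sin(x²).
Test a specific point where both sides are defined: x = π/3.
LHS = sin²(x) ≈ 0.7500
RHS = sin(x²) ≈ 0.8897
Since 0.7500 ≠ 0.8897, the equation fails at this point, so it cannot hold for every real x for which both sides are defined.
sin²(x) means (sin x)², squaring the output; sin(x²) squares the input. These are different functions.

Conclusion: No, this is NOT an identity.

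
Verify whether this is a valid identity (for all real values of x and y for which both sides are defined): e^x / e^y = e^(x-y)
Yes, this is an identity.

Claim: e^x / e^y = e^(x-y).
Reasoning: 1/e^y = e^(-y), so e^x / e^y = e^x · e^(-y) = e^(x + (-y)) = e^(x-y) by the product rule for exponents.
So the two sides agree for all real values of x and y for which both sides are defined.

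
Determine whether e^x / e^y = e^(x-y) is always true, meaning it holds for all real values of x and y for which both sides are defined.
Claim: e^x / e^y = e^(x-y).
Reasoning: 1/e^y = e^(-y), so e^x / e^y = e^x · e^(-y) = e^(x + (-y)) = e^(x-y) by the product rule for exponents.
So the two sides agree for all real values of x and y for which both sides are defined.

Conclusion: Yes, this is an identity.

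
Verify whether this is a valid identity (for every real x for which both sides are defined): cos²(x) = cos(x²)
Claim: cos²(x) = cos(x²).
Test a specific point where both sides are defined: x = -π/4.
LHS = cos²(x) ≈ 0.5000
RHS = cos(x²) ≈ 0.8157
Since 0.5000 ≠ 0.8157, the equation fails at this point, so it cannot hold for every real x for which both sides are defined.
cos²(x) means (cos x)², squaring the output; cos(x²) squares the input. These are different functions.

Conclusion: No, this is NOT an identity.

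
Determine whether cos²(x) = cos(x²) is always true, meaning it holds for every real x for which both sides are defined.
No, this is NOT an identity.

Claim: cos²(x) = cos(x²).
Test a specific point where both sides are defined: x = 2π/3.
LHS = cos²(x) ≈ 0.2500
RHS = cos(x²) ≈ -0.3202
Since 0.2500 ≠ -0.3202, the equation fails at this point, so it cannot hold for every real x for which both sides are defined.
cos²(x) means (cos x)², squaring the output; cos(x²) squares the input. These are different functions.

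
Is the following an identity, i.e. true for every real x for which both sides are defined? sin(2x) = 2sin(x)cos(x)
Yes, this is an identity.

Claim: sin(2x) = 2sin(x)cos(x).
Reasoning: Put y = x in the addition formula sin(x+y) = sin(x)cos(y) + cos(x)sin(y): sin(2x) = sin(x)cos(x) + cos(x)sin(x) = 2sin(x)cos(x).
So the two sides agree for every real x for which both sides are defined.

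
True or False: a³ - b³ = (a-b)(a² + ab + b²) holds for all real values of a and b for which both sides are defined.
Claim: a³ - b³ = (a-b)(a² + ab + b²).
Reasoning: Expand the right side: (a-b)(a² + ab + b²) = a³ + a²b + ab² - a²b - ab² - b³ = a³ - b³ (the middle terms cancel in pairs).
So the two sides agree for all real values of a and b for which both sides are defined.

Conclusion: True.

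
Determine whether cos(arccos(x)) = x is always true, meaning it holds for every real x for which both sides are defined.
Yes, this is an identity.

Claim: cos(arccos(x)) = x.
Reasoning: For -1 ≤ x ≤ 1 (where arccos is defined), arccos(x) is by definition an angle whose cosine equals x. Taking the cosine of that angle returns x. (Note the other order, arccos(cos x) = x, is NOT an identity.)
So the two sides agree for every real x for which both sides are defined.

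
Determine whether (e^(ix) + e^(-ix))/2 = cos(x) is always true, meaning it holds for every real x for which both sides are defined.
Yes, this is an identity.

Claim: (e^(ix) + e^(-ix))/2 = cos(x).
Reasoning: By Euler's formula e^(ix) = cos(x) + i·sin(x) and e^(-ix) = cos(x) - i·sin(x). Adding cancels the sine terms: e^(ix) + e^(-ix) = 2cos(x); divide by 2.
So the two sides agree for every real x for which both sides are defined.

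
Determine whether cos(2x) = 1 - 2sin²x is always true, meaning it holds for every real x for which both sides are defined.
Claim: cos(2x) = 1 - 2sin²x.
Reasoning: cos(2x) = cos²x - sin²x. Replace cos²x by 1 - sin²x: (1 - sin²x) - sin²x = 1 - 2sin²x.
So the two sides agree for every real x for which both sides are defined.

Conclusion: Yes, this is an identity.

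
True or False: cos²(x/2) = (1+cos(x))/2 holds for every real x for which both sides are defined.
True.

Claim: cos²(x/2) = (1+cos(x))/2.
Reasoning: Use cos(2θ) = 2cos²θ - 1 with θ = x/2: cos(x) = 2cos²(x/2) - 1. Solving for cos²(x/2) gives (1 + cos(x))/2.
So the two sides agree for every real x for which both sides are defined.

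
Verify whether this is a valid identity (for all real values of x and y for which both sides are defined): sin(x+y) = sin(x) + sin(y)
No, this is NOT an identity.

Claim: sin(x+y) = sin(x) + sin(y).
Test a specific point where both sides are defined: x = π/2, y = -π/4.
LHS = sin(x+y) ≈ 0.7071
RHS = sin(x) + sin(y) ≈ 0.2929
Since 0.7071 ≠ 0.2929, the equation fails at this point, so it cannot hold for all real values of x and y for which both sides are defined.
The correct expansion is sin(x+y) = sin(x)cos(y) + cos(x)sin(y); sine is not additive.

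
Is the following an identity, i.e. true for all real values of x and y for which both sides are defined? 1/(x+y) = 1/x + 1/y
No, this is NOT an identity.

Claim: 1/(x+y) = 1/x + 1/y.
Test a specific point where both sides are defined: x = -1, y = -1.
LHS = 1/(x+y) ≈ -0.5000
RHS = 1/x + 1/y ≈ -2.0000
Since -0.5000 ≠ -2.0000, the equation fails at this point, so it cannot hold for all real values of x and y for which both sides are defined.
1/x + 1/y = (x+y)/(xy), which is not 1/(x+y).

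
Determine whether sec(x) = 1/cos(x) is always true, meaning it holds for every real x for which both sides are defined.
Claim: sec(x) = 1/cos(x).
Reasoning: sec(x) is by definition the reciprocal of cos(x), wherever cos(x) ≠ 0.
So the two sides agree for every real x for which both sides are defined.

Conclusion: Yes, this is an identity.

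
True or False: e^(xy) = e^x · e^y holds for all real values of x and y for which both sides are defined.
False.

Claim: e^(xy) = e^x · e^y.
Test a specific point where both sides are defined: x = 2, y = -3.
LHS = e^(xy) ≈ 0.0025
RHS = e^x · e^y ≈ 0.3679
Since 0.0025 ≠ 0.3679, the equation fails at this point, so it cannot hold for all real values of x and y for which both sides are defined.
e^x · e^y = e^(x+y), not e^(xy).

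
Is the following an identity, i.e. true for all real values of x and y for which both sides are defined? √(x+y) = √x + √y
No, this is NOT an identity.

Claim: √(x+y) = √x + √y.
Test a specific point where both sides are defined: x = 5, y = 1/2.
LHS = √(x+y) ≈ 2.3452
RHS = √x + √y ≈ 2.9432
Since 2.3452 ≠ 2.9432, the equation fails at this point, so it cannot hold for all real values of x and y for which both sides are defined.
Squaring the right side gives x + 2√(xy) + y, not x + y.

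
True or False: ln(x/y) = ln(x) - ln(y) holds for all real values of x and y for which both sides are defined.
True.

Claim: ln(x/y) = ln(x) - ln(y).
Reasoning: Both sides are simultaneously defined only when x, y > 0. Write x = e^p, y = e^q. Then x/y = e^(p-q), so ln(x/y) = p - q = ln(x) - ln(y).
So the two sides agree for all real values of x and y for which both sides are defined.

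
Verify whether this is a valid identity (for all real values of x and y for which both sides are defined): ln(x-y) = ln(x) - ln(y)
No, this is NOT an identity.

Claim: ln(x-y) = ln(x) - ln(y).
Test a specific point where both sides are defined: x = 5, y = 1.
LHS = ln(x-y) ≈ 1.3863
RHS = ln(x) - ln(y) ≈ 1.6094
Since 1.3863 ≠ 1.6094, the equation fails at this point, so it cannot hold for all real values of x and y for which both sides are defined.
ln(x) - ln(y) = ln(x/y), not ln(x-y).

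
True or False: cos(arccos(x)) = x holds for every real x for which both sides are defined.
Claim: cos(arccos(x)) = x.
Reasoning: For -1 ≤ x ≤ 1 (where arccos is defined), arccos(x) is by definition an angle whose cosine equals x. Taking the cosine of that angle returns x. (Note the other order, arccos(cos x) = x, is NOT an identity.)
So the two sides agree for every real x for which both sides are defined.

Conclusion: True.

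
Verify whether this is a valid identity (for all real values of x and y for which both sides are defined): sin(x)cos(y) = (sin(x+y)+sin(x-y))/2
Yes, this is an identity.

Claim: sin(x)cos(y) = (sin(x+y)+sin(x-y))/2.
Reasoning: sin(x+y) = sin(x)cos(y) + cos(x)sin(y) and sin(x-y) = sin(x)cos(y) - cos(x)sin(y). Adding, sin(x+y) + sin(x-y) = 2sin(x)cos(y); divide by 2.
So the two sides agree for all real values of x and y for which both sides are defined.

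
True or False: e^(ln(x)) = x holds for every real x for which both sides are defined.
True.

Claim: e^(ln(x)) = x.
Reasoning: For x > 0, ln(x) is by definition the exponent p such that e^p = x. Raising e to that exponent therefore returns x: e^(ln x) = x.
So the two sides agree for every real x for which both sides are defined.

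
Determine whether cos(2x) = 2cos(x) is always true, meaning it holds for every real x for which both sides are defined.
No, this is NOT an identity.

Claim: cos(2x) = 2cos(x).
Test a specific point where both sides are defined: x = -π/4.
LHS = cos(2x) ≈ 0.0000
RHS = 2cos(x) ≈ 1.4142
Since 0.0000 ≠ 1.4142, the equation fails at this point, so it cannot hold for every real x for which both sides are defined.
The correct double-angle formula is cos(2x) = cos²x - sin²x.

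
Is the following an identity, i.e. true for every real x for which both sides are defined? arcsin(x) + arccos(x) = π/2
Yes, this is an identity.

Claim: arcsin(x) + arccos(x) = π/2.
Reasoning: Both sides are defined for -1 ≤ x ≤ 1. Let θ = arcsin(x), so sin θ = x and θ ∈ [-π/2, π/2]. Then cos(π/2 - θ) = sin θ = x and π/2 - θ ∈ [0, π], which is exactly the range of arccos, so arccos(x) = π/2 - θ. Adding: arcsin(x) + arccos(x) = θ + (π/2 - θ) = π/2.
So the two sides agree for every real x for which both sides are defined.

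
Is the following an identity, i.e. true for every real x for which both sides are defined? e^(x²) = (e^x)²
Claim: e^(x²) = (e^x)².
Test a specific point where both sides are defined: x = 3.
LHS = e^(x²) ≈ 8103.0839
RHS = (e^x)² ≈ 403.4288
Since 8103.0839 ≠ 403.4288, the equation fails at this point, so it cannot hold for every real x for which both sides are defined.
(e^x)² = e^(2x), and 2x ≠ x² in general.

Conclusion: No, this is NOT an identity.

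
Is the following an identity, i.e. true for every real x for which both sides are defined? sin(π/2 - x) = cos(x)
Yes, this is an identity.

Claim: sin(π/2 - x) = cos(x).
Reasoning: Use sin(u - v) = sin(u)cos(v) - cos(u)sin(v) with u = π/2, v = x: sin(π/2)cos(x) - cos(π/2)sin(x) = 1·cos(x) - 0·sin(x) = cos(x).
So the two sides agree for every real x for which both sides are defined.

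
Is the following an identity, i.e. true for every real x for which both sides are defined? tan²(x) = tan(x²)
No, this is NOT an identity.

Claim: tan²(x) = tan(x²).
Test a specific point where both sides are defined: x = 3π/4.
LHS = tan²(x) ≈ 1.0000
RHS = tan(x²) ≈ -0.8977
Since 1.0000 ≠ -0.8977, the equation fails at this point, so it cannot hold for every real x for which both sides are defined.
tan²(x) means (tan x)², squaring the output; tan(x²) squares the input. These are different functions.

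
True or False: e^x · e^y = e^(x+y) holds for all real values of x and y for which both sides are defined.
Claim: e^x · e^y = e^(x+y).
Reasoning: This is the law of exponents for a common base: multiplying powers adds exponents. E.g. from the series, (Σ x^j/j!)(Σ y^k/k!) = Σ_m (Σ_{j+k=m} x^j y^k/(j!k!)) = Σ_m (x+y)^m/m! by the binomial theorem.
So the two sides agree for all real values of x and y for which both sides are defined.

Conclusion: True.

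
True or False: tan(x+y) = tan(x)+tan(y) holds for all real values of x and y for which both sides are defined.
Claim: tan(x+y) = tan(x)+tan(y).
Test a specific point where both sides are defined: x = -π/6, y = -π/4.
LHS = tan(x+y) ≈ -3.7321
RHS = tan(x)+tan(y) ≈ -1.5774
Since -3.7321 ≠ -1.5774, the equation fails at this point, so it cannot hold for all real values of x and y for which both sides are defined.
The correct formula is tan(x+y) = (tan(x) + tan(y))/(1 - tan(x)tan(y)).

Conclusion: False.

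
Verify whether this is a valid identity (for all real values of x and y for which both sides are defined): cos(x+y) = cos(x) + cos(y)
No, this is NOT an identity.

Claim: cos(x+y) = cos(x) + cos(y).
Test a specific point where both sides are defined: x = π/2, y = -π/2.
LHS = cos(x+y) ≈ 1.0000
RHS = cos(x) + cos(y) ≈ 0.0000
Since 1.0000 ≠ 0.0000, the equation fails at this point, so it cannot hold for all real values of x and y for which both sides are defined.
The correct expansion is cos(x+y) = cos(x)cos(y) - sin(x)sin(y); cosine is not additive.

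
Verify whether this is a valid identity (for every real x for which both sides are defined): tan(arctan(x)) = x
Yes, this is an identity.

Claim: tan(arctan(x)) = x.
Reasoning: For every real x, arctan(x) is by definition the angle in (-π/2, π/2) whose tangent equals x. Taking the tangent of that angle returns x.
So the two sides agree for every real x for which both sides are defined.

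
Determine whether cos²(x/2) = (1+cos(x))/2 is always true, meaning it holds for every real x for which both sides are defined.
Claim: cos²(x/2) = (1+cos(x))/2.
Reasoning: Use cos(2θ) = 2cos²θ - 1 with θ = x/2: cos(x) = 2cos²(x/2) - 1. Solving for cos²(x/2) gives (1 + cos(x))/2.
So the two sides agree for every real x for which both sides are defined.

Conclusion: Yes, this is an identity.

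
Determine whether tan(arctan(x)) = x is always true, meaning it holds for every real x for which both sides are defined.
Yes, this is an identity.

Claim: tan(arctan(x)) = x.
Reasoning: For every real x, arctan(x) is by definition the angle in (-π/2, π/2) whose tangent equals x. Taking the tangent of that angle returns x.
So the two sides agree for every real x for which both sides are defined.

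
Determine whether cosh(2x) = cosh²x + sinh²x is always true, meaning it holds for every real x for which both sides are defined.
Claim: cosh(2x) = cosh²x + sinh²x.
Reasoning: cosh²x = (e^(2x) + 2 + e^(-2x))/4 and sinh²x = (e^(2x) - 2 + e^(-2x))/4. Adding gives (2e^(2x) + 2e^(-2x))/4 = (e^(2x) + e^(-2x))/2 = cosh(2x).
So the two sides agree for every real x for which both sides are defined.

Conclusion: Yes, this is an identity.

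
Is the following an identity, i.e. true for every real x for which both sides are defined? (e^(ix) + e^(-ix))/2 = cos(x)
Claim: (e^(ix) + e^(-ix))/2 = cos(x).
Reasoning: By Euler's formula e^(ix) = cos(x) + i·sin(x) and e^(-ix) = cos(x) - i·sin(x). Adding cancels the sine terms: e^(ix) + e^(-ix) = 2cos(x); divide by 2.
So the two sides agree for every real x for which both sides are defined.

Conclusion: Yes, this is an identity.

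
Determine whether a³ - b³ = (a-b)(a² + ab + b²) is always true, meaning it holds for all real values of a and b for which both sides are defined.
Yes, this is an identity.

Claim: a³ - b³ = (a-b)(a² + ab + b²).
Reasoning: Expand the right side: (a-b)(a² + ab + b²) = a³ + a²b + ab² - a²b - ab² - b³ = a³ - b³ (the middle terms cancel in pairs).
So the two sides agree for all real values of a and b for which both sides are defined.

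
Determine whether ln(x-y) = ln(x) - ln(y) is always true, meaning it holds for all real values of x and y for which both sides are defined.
Claim: ln(x-y) = ln(x) - ln(y).
Test a specific point where both sides are defined: x = 3/2, y = 1/2.
LHS = ln(x-y) ≈ 0.0000
RHS = ln(x) - ln(y) ≈ 1.0986
Since 0.0000 ≠ 1.0986, the equation fails at this point, so it cannot hold for all real values of x and y for which both sides are defined.
ln(x) - ln(y) = ln(x/y), not ln(x-y).

Conclusion: No, this is NOT an identity.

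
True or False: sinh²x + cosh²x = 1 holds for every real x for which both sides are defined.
False.

Claim: sinh²x + cosh²x = 1.
Test a specific point where both sides are defined: x = 3.
LHS = sinh²x + cosh²x ≈ 201.7156
RHS = 1 ≈ 1.0000
Since 201.7156 ≠ 1.0000, the equation fails at this point, so it cannot hold for every real x for which both sides are defined.
The correct hyperbolic identity is cosh²x - sinh²x = 1 (a difference); the sum sinh²x + cosh²x equals cosh(2x).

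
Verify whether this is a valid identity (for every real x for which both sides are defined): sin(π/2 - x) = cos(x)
Yes, this is an identity.

Claim: sin(π/2 - x) = cos(x).
Reasoning: Use sin(u - v) = sin(u)cos(v) - cos(u)sin(v) with u = π/2, v = x: sin(π/2)cos(x) - cos(π/2)sin(x) = 1·cos(x) - 0·sin(x) = cos(x).
So the two sides agree for every real x for which both sides are defined.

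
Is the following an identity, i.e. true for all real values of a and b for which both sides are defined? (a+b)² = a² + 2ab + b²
Claim: (a+b)² = a² + 2ab + b².
Reasoning: Expand: (a+b)² = (a+b)(a+b) = a·a + a·b + b·a + b·b = a² + 2ab + b².
So the two sides agree for all real values of a and b for which both sides are defined.

Conclusion: Yes, this is an identity.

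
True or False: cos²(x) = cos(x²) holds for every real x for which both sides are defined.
False.

Claim: cos²(x) = cos(x²).
Test a specific point where both sides are defined: x = 2π/3.
LHS = cos²(x) ≈ 0.2500
RHS = cos(x²) ≈ -0.3202
Since 0.2500 ≠ -0.3202, the equation fails at this point, so it cannot hold for every real x for which both sides are defined.
cos²(x) means (cos x)², squaring the output; cos(x²) squares the input. These are different functions.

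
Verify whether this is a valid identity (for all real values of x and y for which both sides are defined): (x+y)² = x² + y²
Claim: (x+y)² = x² + y².
Test a specific point where both sides are defined: x = 3/2, y = -1.
LHS = (x+y)² ≈ 0.2500
RHS = x² + y² ≈ 3.2500
Since 0.2500 ≠ 3.2500, the equation fails at this point, so it cannot hold for all real values of x and y for which both sides are defined.
The correct expansion is (x+y)² = x² + 2xy + y²; the cross term 2xy is missing.

Conclusion: No, this is NOT an identity.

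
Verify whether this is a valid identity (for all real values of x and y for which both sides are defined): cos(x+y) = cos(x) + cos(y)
No, this is NOT an identity.

Claim: cos(x+y) = cos(x) + cos(y).
Test a specific point where both sides are defined: x = π/6, y = -π/2.
LHS = cos(x+y) ≈ 0.5000
RHS = cos(x) + cos(y) ≈ 0.8660
Since 0.5000 ≠ 0.8660, the equation fails at this point, so it cannot hold for all real values of x and y for which both sides are defined.
The correct expansion is cos(x+y) = cos(x)cos(y) - sin(x)sin(y); cosine is not additive.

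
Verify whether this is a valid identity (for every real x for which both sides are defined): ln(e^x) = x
Claim: ln(e^x) = x.
Reasoning: ln is the inverse of the exponential: ln(e^x) asks for the exponent p with e^p = e^x, and since e^p is one-to-one that exponent is p = x.
So the two sides agree for every real x for which both sides are defined.

Conclusion: Yes, this is an identity.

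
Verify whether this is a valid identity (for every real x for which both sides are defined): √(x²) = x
Claim: √(x²) = x.
Test a specific point where both sides are defined: x = -3.
LHS = √(x²) ≈ 3.0000
RHS = x ≈ -3.0000
Since 3.0000 ≠ -3.0000, the equation fails at this point, so it cannot hold for every real x for which both sides are defined.
√(x²) = |x|, which differs from x whenever x < 0 (both sides are defined for every real x).

Conclusion: No, this is NOT an identity.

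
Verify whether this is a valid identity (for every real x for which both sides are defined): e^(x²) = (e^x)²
No, this is NOT an identity.

Claim: e^(x²) = (e^x)².
Test a specific point where both sides are defined: x = 1/2.
LHS = e^(x²) ≈ 1.2840
RHS = (e^x)² ≈ 2.7183
Since 1.2840 ≠ 2.7183, the equation fails at this point, so it cannot hold for every real x for which both sides are defined.
(e^x)² = e^(2x), and 2x ≠ x² in general.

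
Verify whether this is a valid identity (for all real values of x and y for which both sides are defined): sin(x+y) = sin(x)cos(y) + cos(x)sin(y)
Yes, this is an identity.

Claim: sin(x+y) = sin(x)cos(y) + cos(x)sin(y).
Reasoning: By Euler's formula e^(i(x+y)) = e^(ix)·e^(iy) = (cos x + i·sin x)(cos y + i·sin y). The imaginary part of the left side is sin(x+y); the imaginary part of the product is sin(x)cos(y) + cos(x)sin(y).
So the two sides agree for all real values of x and y for which both sides are defined.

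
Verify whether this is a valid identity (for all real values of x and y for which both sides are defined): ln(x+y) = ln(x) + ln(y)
Claim: ln(x+y) = ln(x) + ln(y).
Test a specific point where both sides are defined: x = 5, y = 3.
LHS = ln(x+y) ≈ 2.0794
RHS = ln(x) + ln(y) ≈ 2.7081
Since 2.0794 ≠ 2.7081, the equation fails at this point, so it cannot hold for all real values of x and y for which both sides are defined.
ln(x) + ln(y) = ln(xy), not ln(x+y).

Conclusion: No, this is NOT an identity.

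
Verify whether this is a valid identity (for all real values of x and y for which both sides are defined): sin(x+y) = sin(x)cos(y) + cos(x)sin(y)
Yes, this is an identity.

Claim: sin(x+y) = sin(x)cos(y) + cos(x)sin(y).
Reasoning: By Euler's formula e^(i(x+y)) = e^(ix)·e^(iy) = (cos x + i·sin x)(cos y + i·sin y). The imaginary part of the left side is sin(x+y); the imaginary part of the product is sin(x)cos(y) + cos(x)sin(y).
So the two sides agree for all real values of x and y for which both sides are defined.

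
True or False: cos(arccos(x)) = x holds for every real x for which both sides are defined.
True.

Claim: cos(arccos(x)) = x.
Reasoning: For -1 ≤ x ≤ 1 (where arccos is defined), arccos(x) is by definition an angle whose cosine equals x. Taking the cosine of that angle returns x. (Note the other order, arccos(cos x) = x, is NOT an identity.)
So the two sides agree for every real x for which both sides are defined.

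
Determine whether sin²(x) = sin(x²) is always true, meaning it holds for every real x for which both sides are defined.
Claim: sin²(x) = sin(x²).
Test a specific point where both sides are defined: x = π/6.
LHS = sin²(x) ≈ 0.2500
RHS = sin(x²) ≈ 0.2707
Since 0.2500 ≠ 0.2707, the equation fails at this point, so it cannot hold for every real x for which both sides are defined.
sin²(x) means (sin x)², squaring the output; sin(x²) squares the input. These are different functions.

Conclusion: No, this is NOT an identity.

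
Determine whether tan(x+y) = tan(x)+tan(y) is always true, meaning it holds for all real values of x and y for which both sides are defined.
Claim: tan(x+y) = tan(x)+tan(y).
Test a specific point where both sides are defined: x = -π/4, y = π/6.
LHS = tan(x+y) ≈ -0.2679
RHS = tan(x)+tan(y) ≈ -0.4226
Since -0.2679 ≠ -0.4226, the equation fails at this point, so it cannot hold for all real values of x and y for which both sides are defined.
The correct formula is tan(x+y) = (tan(x) + tan(y))/(1 - tan(x)tan(y)).

Conclusion: No, this is NOT an identity.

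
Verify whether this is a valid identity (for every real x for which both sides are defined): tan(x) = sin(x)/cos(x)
Claim: tan(x) = sin(x)/cos(x).
Reasoning: For an angle x whose terminal point on the unit circle is (cos x, sin x), tan(x) is defined as the ratio (second coordinate)/(first coordinate) = sin(x)/cos(x), wherever cos(x) ≠ 0.
So the two sides agree for every real x for which both sides are defined.

Conclusion: Yes, this is an identity.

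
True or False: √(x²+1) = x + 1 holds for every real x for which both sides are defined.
False.

Claim: √(x²+1) = x + 1.
Test a specific point where both sides are defined: x = 3/2.
LHS = √(x²+1) ≈ 1.8028
RHS = x + 1 ≈ 2.5000
Since 1.8028 ≠ 2.5000, the equation fails at this point, so it cannot hold for every real x for which both sides are defined.
(x+1)² = x² + 2x + 1 ≠ x² + 1 unless x = 0.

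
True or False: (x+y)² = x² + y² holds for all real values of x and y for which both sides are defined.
Claim: (x+y)² = x² + y².
Test a specific point where both sides are defined: x = 1, y = 5.
LHS = (x+y)² ≈ 36.0000
RHS = x² + y² ≈ 26.0000
Since 36.0000 ≠ 26.0000, the equation fails at this point, so it cannot hold for all real values of x and y for which both sides are defined.
The correct expansion is (x+y)² = x² + 2xy + y²; the cross term 2xy is missing.

Conclusion: False.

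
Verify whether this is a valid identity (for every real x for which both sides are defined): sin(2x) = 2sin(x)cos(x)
Yes, this is an identity.

Claim: sin(2x) = 2sin(x)cos(x).
Reasoning: Put y = x in the addition formula sin(x+y) = sin(x)cos(y) + cos(x)sin(y): sin(2x) = sin(x)cos(x) + cos(x)sin(x) = 2sin(x)cos(x).
So the two sides agree for every real x for which both sides are defined.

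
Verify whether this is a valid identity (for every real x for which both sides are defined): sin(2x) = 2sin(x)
No, this is NOT an identity.

Claim: sin(2x) = 2sin(x).
Test a specific point where both sides are defined: x = π/3.
LHS = sin(2x) ≈ 0.8660
RHS = 2sin(x) ≈ 1.7321
Since 0.8660 ≠ 1.7321, the equation fails at this point, so it cannot hold for every real x for which both sides are defined.
The correct double-angle formula is sin(2x) = 2sin(x)cos(x).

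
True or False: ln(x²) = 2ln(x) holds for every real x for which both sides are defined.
True.

Claim: ln(x²) = 2ln(x).
Reasoning: The right side requires x > 0. For x > 0, x² = (e^(ln x))² = e^(2ln x), so ln(x²) = 2ln(x). (For x < 0 the right side is undefined, so those values are outside the claim.)
So the two sides agree for every real x for which both sides are defined.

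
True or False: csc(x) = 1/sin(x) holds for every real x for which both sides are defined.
Claim: csc(x) = 1/sin(x).
Reasoning: csc(x) is by definition the reciprocal of sin(x), wherever sin(x) ≠ 0.
So the two sides agree for every real x for which both sides are defined.

Conclusion: True.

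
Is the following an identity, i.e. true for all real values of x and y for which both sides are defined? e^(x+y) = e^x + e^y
No, this is NOT an identity.

Claim: e^(x+y) = e^x + e^y.
Test a specific point where both sides are defined: x = 2, y = 3/2.
LHS = e^(x+y) ≈ 33.1155
RHS = e^x + e^y ≈ 11.8707
Since 33.1155 ≠ 11.8707, the equation fails at this point, so it cannot hold for all real values of x and y for which both sides are defined.
The correct rule is e^(x+y) = e^x · e^y (a product, not a sum).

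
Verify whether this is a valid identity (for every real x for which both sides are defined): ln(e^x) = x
Claim: ln(e^x) = x.
Reasoning: ln is the inverse of the exponential: ln(e^x) asks for the exponent p with e^p = e^x, and since e^p is one-to-one that exponent is p = x.
So the two sides agree for every real x for which both sides are defined.

Conclusion: Yes, this is an identity.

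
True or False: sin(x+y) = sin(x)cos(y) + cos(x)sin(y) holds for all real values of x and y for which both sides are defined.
Claim: sin(x+y) = sin(x)cos(y) + cos(x)sin(y).
Reasoning: By Euler's formula e^(i(x+y)) = e^(ix)·e^(iy) = (cos x + i·sin x)(cos y + i·sin y). The imaginary part of the left side is sin(x+y); the imaginary part of the product is sin(x)cos(y) + cos(x)sin(y).
So the two sides agree for all real values of x and y for which both sides are defined.

Conclusion: True.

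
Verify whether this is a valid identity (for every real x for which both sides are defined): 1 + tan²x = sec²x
Claim: 1 + tan²x = sec²x.
Reasoning: Start from sin²x + cos²x = 1 and divide every term by cos²x (allowed wherever tan x and sec x are defined): tan²x + 1 = 1/cos²x = sec²x.
So the two sides agree for every real x for which both sides are defined.

Conclusion: Yes, this is an identity.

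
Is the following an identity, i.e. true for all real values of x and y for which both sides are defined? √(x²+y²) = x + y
Claim: √(x²+y²) = x + y.
Test a specific point where both sides are defined: x = 1, y = 3/2.
LHS = √(x²+y²) ≈ 1.8028
RHS = x + y ≈ 2.5000
Since 1.8028 ≠ 2.5000, the equation fails at this point, so it cannot hold for all real values of x and y for which both sides are defined.
(x+y)² = x² + 2xy + y², not x² + y², so the square root does not split this way.

Conclusion: No, this is NOT an identity.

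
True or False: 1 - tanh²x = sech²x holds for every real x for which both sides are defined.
Claim: 1 - tanh²x = sech²x.
Reasoning: Divide cosh²x - sinh²x = 1 through by cosh²x (never zero): 1 - tanh²x = 1/cosh²x = sech²x.
So the two sides agree for every real x for which both sides are defined.

Conclusion: True.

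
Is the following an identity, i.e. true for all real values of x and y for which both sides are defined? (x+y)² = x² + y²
No, this is NOT an identity.

Claim: (x+y)² = x² + y².
Test a specific point where both sides are defined: x = 1, y = 1.
LHS = (x+y)² ≈ 4.0000
RHS = x² + y² ≈ 2.0000
Since 4.0000 ≠ 2.0000, the equation fails at this point, so it cannot hold for all real values of x and y for which both sides are defined.
The correct expansion is (x+y)² = x² + 2xy + y²; the cross term 2xy is missing.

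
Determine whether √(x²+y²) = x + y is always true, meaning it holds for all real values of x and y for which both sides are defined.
No, this is NOT an identity.

Claim: √(x²+y²) = x + y.
Test a specific point where both sides are defined: x = -1, y = 3.
LHS = √(x²+y²) ≈ 3.1623
RHS = x + y ≈ 2.0000
Since 3.1623 ≠ 2.0000, the equation fails at this point, so it cannot hold for all real values of x and y for which both sides are defined.
(x+y)² = x² + 2xy + y², not x² + y², so the square root does not split this way.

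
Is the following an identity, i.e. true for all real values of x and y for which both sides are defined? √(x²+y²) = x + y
No, this is NOT an identity.

Claim: √(x²+y²) = x + y.
Test a specific point where both sides are defined: x = -3, y = 1/2.
LHS = √(x²+y²) ≈ 3.0414
RHS = x + y ≈ -2.5000
Since 3.0414 ≠ -2.5000, the equation fails at this point, so it cannot hold for all real values of x and y for which both sides are defined.
(x+y)² = x² + 2xy + y², not x² + y², so the square root does not split this way.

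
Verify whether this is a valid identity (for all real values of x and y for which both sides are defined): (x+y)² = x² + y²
Claim: (x+y)² = x² + y².
Test a specific point where both sides are defined: x = 3, y = 1/2.
LHS = (x+y)² ≈ 12.2500
RHS = x² + y² ≈ 9.2500
Since 12.2500 ≠ 9.2500, the equation fails at this point, so it cannot hold for all real values of x and y for which both sides are defined.
The correct expansion is (x+y)² = x² + 2xy + y²; the cross term 2xy is missing.

Conclusion: No, this is NOT an identity.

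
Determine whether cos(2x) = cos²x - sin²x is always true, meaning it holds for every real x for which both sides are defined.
Yes, this is an identity.

Claim: cos(2x) = cos²x - sin²x.
Reasoning: Put y = x in the addition formula cos(x+y) = cos(x)cos(y) - sin(x)sin(y): cos(2x) = cos²x - sin²x.
So the two sides agree for every real x for which both sides are defined.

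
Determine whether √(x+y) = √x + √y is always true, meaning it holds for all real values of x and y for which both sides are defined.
No, this is NOT an identity.

Claim: √(x+y) = √x + √y.
Test a specific point where both sides are defined: x = 1/2, y = 3.
LHS = √(x+y) ≈ 1.8708
RHS = √x + √y ≈ 2.4392
Since 1.8708 ≠ 2.4392, the equation fails at this point, so it cannot hold for all real values of x and y for which both sides are defined.
Squaring the right side gives x + 2√(xy) + y, not x + y.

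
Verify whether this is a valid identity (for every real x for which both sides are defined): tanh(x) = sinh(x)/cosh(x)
Claim: tanh(x) = sinh(x)/cosh(x).
Reasoning: tanh(x) is defined as sinh(x)/cosh(x) = (e^x - e^-x)/(e^x + e^-x); cosh(x) ≥ 1 is never zero, so this holds for every real x.
So the two sides agree for every real x for which both sides are defined.

Conclusion: Yes, this is an identity.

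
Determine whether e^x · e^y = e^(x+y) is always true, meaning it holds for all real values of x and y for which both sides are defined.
Yes, this is an identity.

Claim: e^x · e^y = e^(x+y).
Reasoning: This is the law of exponents for a common base: multiplying powers adds exponents. E.g. from the series, (Σ x^j/j!)(Σ y^k/k!) = Σ_m (Σ_{j+k=m} x^j y^k/(j!k!)) = Σ_m (x+y)^m/m! by the binomial theorem.
So the two sides agree for all real values of x and y for which both sides are defined.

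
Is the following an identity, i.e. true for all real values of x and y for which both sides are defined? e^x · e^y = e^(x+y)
Yes, this is an identity.

Claim: e^x · e^y = e^(x+y).
Reasoning: This is the law of exponents for a common base: multiplying powers adds exponents. E.g. from the series, (Σ x^j/j!)(Σ y^k/k!) = Σ_m (Σ_{j+k=m} x^j y^k/(j!k!)) = Σ_m (x+y)^m/m! by the binomial theorem.
So the two sides agree for all real values of x and y for which both sides are defined.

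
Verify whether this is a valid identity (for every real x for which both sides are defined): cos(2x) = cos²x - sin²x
Yes, this is an identity.

Claim: cos(2x) = cos²x - sin²x.
Reasoning: Put y = x in the addition formula cos(x+y) = cos(x)cos(y) - sin(x)sin(y): cos(2x) = cos²x - sin²x.
So the two sides agree for every real x for which both sides are defined.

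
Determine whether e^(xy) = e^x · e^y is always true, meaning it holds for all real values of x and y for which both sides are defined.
No, this is NOT an identity.

Claim: e^(xy) = e^x · e^y.
Test a specific point where both sides are defined: x = 3/2, y = 1/2.
LHS = e^(xy) ≈ 2.1170
RHS = e^x · e^y ≈ 7.3891
Since 2.1170 ≠ 7.3891, the equation fails at this point, so it cannot hold for all real values of x and y for which both sides are defined.
e^x · e^y = e^(x+y), not e^(xy).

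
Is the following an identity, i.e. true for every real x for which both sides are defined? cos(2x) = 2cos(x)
Claim: cos(2x) = 2cos(x).
Test a specific point where both sides are defined: x = -π/4.
LHS = cos(2x) ≈ 0.0000
RHS = 2cos(x) ≈ 1.4142
Since 0.0000 ≠ 1.4142, the equation fails at this point, so it cannot hold for every real x for which both sides are defined.
The correct double-angle formula is cos(2x) = cos²x - sin²x.

Conclusion: No, this is NOT an identity.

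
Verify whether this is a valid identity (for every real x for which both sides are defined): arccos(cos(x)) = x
No, this is NOT an identity.

Claim: arccos(cos(x)) = x.
Test a specific point where both sides are defined: x = -π/2.
LHS = arccos(cos(x)) ≈ 1.5708
RHS = x ≈ -1.5708
Since 1.5708 ≠ -1.5708, the equation fails at this point, so it cannot hold for every real x for which both sides are defined.
arccos only returns values in [0, π], so arccos(cos(x)) = x holds only for x in that interval, not for all real x.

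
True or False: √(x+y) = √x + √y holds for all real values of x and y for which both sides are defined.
Claim: √(x+y) = √x + √y.
Test a specific point where both sides are defined: x = 1, y = 1.
LHS = √(x+y) ≈ 1.4142
RHS = √x + √y ≈ 2.0000
Since 1.4142 ≠ 2.0000, the equation fails at this point, so it cannot hold for all real values of x and y for which both sides are defined.
Squaring the right side gives x + 2√(xy) + y, not x + y.

Conclusion: False.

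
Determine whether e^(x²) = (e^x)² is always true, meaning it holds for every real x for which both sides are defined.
Claim: e^(x²) = (e^x)².
Test a specific point where both sides are defined: x = 1/2.
LHS = e^(x²) ≈ 1.2840
RHS = (e^x)² ≈ 2.7183
Since 1.2840 ≠ 2.7183, the equation fails at this point, so it cannot hold for every real x for which both sides are defined.
(e^x)² = e^(2x), and 2x ≠ x² in general.

Conclusion: No, this is NOT an identity.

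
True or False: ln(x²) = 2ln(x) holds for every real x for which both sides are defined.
True.

Claim: ln(x²) = 2ln(x).
Reasoning: The right side requires x > 0. For x > 0, x² = (e^(ln x))² = e^(2ln x), so ln(x²) = 2ln(x). (For x < 0 the right side is undefined, so those values are outside the claim.)
So the two sides agree for every real x for which both sides are defined.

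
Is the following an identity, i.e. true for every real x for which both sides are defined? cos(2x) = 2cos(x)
No, this is NOT an identity.

Claim: cos(2x) = 2cos(x).
Test a specific point where both sides are defined: x = π/3.
LHS = cos(2x) ≈ -0.5000
RHS = 2cos(x) ≈ 1.0000
Since -0.5000 ≠ 1.0000, the equation fails at this point, so it cannot hold for every real x for which both sides are defined.
The correct double-angle formula is cos(2x) = cos²x - sin²x.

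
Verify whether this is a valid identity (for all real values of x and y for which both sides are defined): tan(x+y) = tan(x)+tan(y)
No, this is NOT an identity.

Claim: tan(x+y) = tan(x)+tan(y).
Test a specific point where both sides are defined: x = 3π/4, y = -π/6.
LHS = tan(x+y) ≈ -3.7321
RHS = tan(x)+tan(y) ≈ -1.5774
Since -3.7321 ≠ -1.5774, the equation fails at this point, so it cannot hold for all real values of x and y for which both sides are defined.
The correct formula is tan(x+y) = (tan(x) + tan(y))/(1 - tan(x)tan(y)).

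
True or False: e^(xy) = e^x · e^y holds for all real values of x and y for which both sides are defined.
False.

Claim: e^(xy) = e^x · e^y.
Test a specific point where both sides are defined: x = 1, y = 3.
LHS = e^(xy) ≈ 20.0855
RHS = e^x · e^y ≈ 54.5982
Since 20.0855 ≠ 54.5982, the equation fails at this point, so it cannot hold for all real values of x and y for which both sides are defined.
e^x · e^y = e^(x+y), not e^(xy).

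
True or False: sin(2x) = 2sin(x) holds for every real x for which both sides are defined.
Claim: sin(2x) = 2sin(x).
Test a specific point where both sides are defined: x = -π/6.
LHS = sin(2x) ≈ -0.8660
RHS = 2sin(x) ≈ -1.0000
Since -0.8660 ≠ -1.0000, the equation fails at this point, so it cannot hold for every real x for which both sides are defined.
The correct double-angle formula is sin(2x) = 2sin(x)cos(x).

Conclusion: False.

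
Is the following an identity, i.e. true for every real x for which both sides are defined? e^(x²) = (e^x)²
Claim: e^(x²) = (e^x)².
Test a specific point where both sides are defined: x = -2.
LHS = e^(x²) ≈ 54.5982
RHS = (e^x)² ≈ 0.0183
Since 54.5982 ≠ 0.0183, the equation fails at this point, so it cannot hold for every real x for which both sides are defined.
(e^x)² = e^(2x), and 2x ≠ x² in general.

Conclusion: No, this is NOT an identity.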